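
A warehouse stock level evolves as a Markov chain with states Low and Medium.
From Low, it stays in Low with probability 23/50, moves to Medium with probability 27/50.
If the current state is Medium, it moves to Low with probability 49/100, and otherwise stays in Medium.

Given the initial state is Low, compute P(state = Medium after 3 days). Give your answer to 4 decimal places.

0.5243

Propagate the distribution vector 3 days from Low.
After 0 days: (1.0000, 0.0000)
After 1 day: (0.4600, 0.5400)
After 2 days: (0.4762, 0.5238)
After 3 days: (0.4757, 0.5243)
P(in Medium after 3 days) = 0.5243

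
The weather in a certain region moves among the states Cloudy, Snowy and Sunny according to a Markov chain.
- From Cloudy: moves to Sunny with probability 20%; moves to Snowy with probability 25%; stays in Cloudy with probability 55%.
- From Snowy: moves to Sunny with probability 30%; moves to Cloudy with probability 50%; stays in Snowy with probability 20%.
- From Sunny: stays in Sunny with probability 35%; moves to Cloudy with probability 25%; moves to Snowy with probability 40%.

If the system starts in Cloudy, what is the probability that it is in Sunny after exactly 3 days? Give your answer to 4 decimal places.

Propagate the distribution vector 3 days from Cloudy.
After 0 days: (1.0000, 0.0000, 0.0000)
After 1 day: (0.5500, 0.2500, 0.2000)
After 2 days: (0.4775, 0.2675, 0.2550)
After 3 days: (0.4601, 0.2749, 0.2650)
P(in Sunny after 3 days) = 0.2650

0.2650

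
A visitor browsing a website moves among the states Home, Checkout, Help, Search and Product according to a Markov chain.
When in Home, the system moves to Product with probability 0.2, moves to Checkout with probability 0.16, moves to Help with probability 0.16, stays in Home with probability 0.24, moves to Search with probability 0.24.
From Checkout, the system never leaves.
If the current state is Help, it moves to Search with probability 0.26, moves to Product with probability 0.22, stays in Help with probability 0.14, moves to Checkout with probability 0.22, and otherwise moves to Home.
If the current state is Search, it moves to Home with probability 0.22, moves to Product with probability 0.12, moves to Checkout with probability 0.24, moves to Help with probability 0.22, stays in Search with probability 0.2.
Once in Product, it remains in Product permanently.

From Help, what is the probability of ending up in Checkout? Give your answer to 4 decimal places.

0.5264

Let h(s) be the probability of absorption at Checkout starting from transient state s. Then h(Checkout) = 1 and h(Product) = 0. By first-step analysis:
h(Home) = 0.24·h(Home) + 0.16·1 + 0.16·h(Help) + 0.24·h(Search) + 0.2·0
h(Help) = 0.16·h(Home) + 0.22·1 + 0.14·h(Help) + 0.26·h(Search) + 0.22·0
h(Search) = 0.22·h(Home) + 0.24·1 + 0.22·h(Help) + 0.2·h(Search) + 0.12·0
Solving: h(Home) = 0.5057, h(Help) = 0.5264, h(Search) = 0.5838.
Starting from Help, the probability is 0.5264.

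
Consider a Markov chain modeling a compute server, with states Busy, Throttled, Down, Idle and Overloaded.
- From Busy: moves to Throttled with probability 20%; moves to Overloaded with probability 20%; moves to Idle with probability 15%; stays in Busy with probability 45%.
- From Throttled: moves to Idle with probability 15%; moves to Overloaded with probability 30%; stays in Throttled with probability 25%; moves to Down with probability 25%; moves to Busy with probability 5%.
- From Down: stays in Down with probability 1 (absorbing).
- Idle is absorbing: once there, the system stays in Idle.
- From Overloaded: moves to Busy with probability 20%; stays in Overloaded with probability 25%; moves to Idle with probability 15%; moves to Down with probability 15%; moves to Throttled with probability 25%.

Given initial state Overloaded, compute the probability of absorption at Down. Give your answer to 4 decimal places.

0.4847

Let h(s) be the probability of absorption at Down starting from transient state s. Then h(Down) = 1 and h(Idle) = 0. By first-step analysis:
h(Busy) = 0.45·h(Busy) + 0.2·h(Throttled) + 0.15·0 + 0.2·h(Overloaded)
h(Throttled) = 0.05·h(Busy) + 0.25·h(Throttled) + 0.25·1 + 0.15·0 + 0.3·h(Overloaded)
h(Overloaded) = 0.2·h(Busy) + 0.25·h(Throttled) + 0.15·1 + 0.15·0 + 0.25·h(Overloaded)
Solving: h(Busy) = 0.3771, h(Throttled) = 0.5523, h(Overloaded) = 0.4847.
Starting from Overloaded, the probability is 0.4847.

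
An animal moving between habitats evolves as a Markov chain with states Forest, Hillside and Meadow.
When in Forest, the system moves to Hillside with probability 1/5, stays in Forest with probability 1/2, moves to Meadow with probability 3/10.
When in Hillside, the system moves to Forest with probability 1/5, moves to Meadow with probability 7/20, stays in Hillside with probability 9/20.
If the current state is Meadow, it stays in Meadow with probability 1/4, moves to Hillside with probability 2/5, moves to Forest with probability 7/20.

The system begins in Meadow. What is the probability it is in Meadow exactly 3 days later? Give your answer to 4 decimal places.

Propagate the distribution vector 3 days from Meadow.
After 0 days: (0.0000, 0.0000, 1.0000)
After 1 day: (0.3500, 0.4000, 0.2500)
After 2 days: (0.3425, 0.3500, 0.3075)
After 3 days: (0.3489, 0.3490, 0.3021)
P(in Meadow after 3 days) = 0.3021

0.3021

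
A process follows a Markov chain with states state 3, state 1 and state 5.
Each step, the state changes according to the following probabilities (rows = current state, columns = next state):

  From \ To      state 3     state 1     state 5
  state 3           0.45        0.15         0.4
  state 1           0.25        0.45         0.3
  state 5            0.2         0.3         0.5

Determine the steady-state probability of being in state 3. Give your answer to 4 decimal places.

0.2868

Let the stationary distribution be π with π = πP and π_1 + π_2 + π_3 = 1.
π_1 = 0.45·π_1 + 0.25·π_2 + 0.2·π_3
π_2 = 0.15·π_1 + 0.45·π_2 + 0.3·π_3
Solving with the normalization constraint gives π = (0.2868, 0.3023, 0.4109).
So the stationary probability of state 3 is 0.2868.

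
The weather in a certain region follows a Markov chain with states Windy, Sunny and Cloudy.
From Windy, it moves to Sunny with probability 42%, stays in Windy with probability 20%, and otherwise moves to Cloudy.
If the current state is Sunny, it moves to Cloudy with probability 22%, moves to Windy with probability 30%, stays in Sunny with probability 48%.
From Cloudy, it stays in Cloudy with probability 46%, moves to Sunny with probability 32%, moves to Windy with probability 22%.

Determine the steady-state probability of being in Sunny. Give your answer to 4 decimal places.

0.4105

Let the stationary distribution be π with π = πP and π_1 + π_2 + π_3 = 1.
π_1 = 0.2·π_1 + 0.3·π_2 + 0.22·π_3
π_2 = 0.42·π_1 + 0.48·π_2 + 0.32·π_3
Solving with the normalization constraint gives π = (0.2479, 0.4105, 0.3417).
So the stationary probability of Sunny is 0.4105.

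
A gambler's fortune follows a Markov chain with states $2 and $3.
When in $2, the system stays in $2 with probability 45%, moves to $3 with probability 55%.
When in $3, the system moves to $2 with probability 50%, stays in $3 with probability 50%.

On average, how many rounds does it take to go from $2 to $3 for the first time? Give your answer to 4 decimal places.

Let t(s) be the expected number of rounds to first reach $3 from state s, with t($3) = 0. Conditioning on the first round:
t($2) = 1 + 0.45·t($2)
Solving: t($2) = 1.8182.
Expected rounds from $2 to $3: 1.8182.

1.8182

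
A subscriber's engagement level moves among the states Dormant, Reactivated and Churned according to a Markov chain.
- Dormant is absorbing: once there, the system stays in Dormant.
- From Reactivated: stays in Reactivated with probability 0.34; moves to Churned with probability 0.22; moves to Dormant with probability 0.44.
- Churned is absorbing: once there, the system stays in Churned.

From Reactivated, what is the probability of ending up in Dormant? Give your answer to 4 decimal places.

0.6667

Let h(s) be the probability of absorption at Dormant starting from transient state s. Then h(Dormant) = 1 and h(Churned) = 0. By first-step analysis:
h(Reactivated) = 0.44·1 + 0.34·h(Reactivated) + 0.22·0
Solving: h(Reactivated) = 0.6667.
Starting from Reactivated, the probability is 0.6667.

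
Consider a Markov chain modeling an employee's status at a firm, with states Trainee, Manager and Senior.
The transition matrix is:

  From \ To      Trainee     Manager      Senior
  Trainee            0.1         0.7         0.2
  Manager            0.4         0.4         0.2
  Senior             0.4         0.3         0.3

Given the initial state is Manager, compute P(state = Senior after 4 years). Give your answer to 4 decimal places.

0.2222

Propagate the distribution vector 4 years from Manager.
After 0 years: (0.0000, 1.0000, 0.0000)
After 1 year: (0.4000, 0.4000, 0.2000)
After 2 years: (0.2800, 0.5000, 0.2200)
After 3 years: (0.3160, 0.4620, 0.2220)
After 4 years: (0.3052, 0.4726, 0.2222)
P(in Senior after 4 years) = 0.2222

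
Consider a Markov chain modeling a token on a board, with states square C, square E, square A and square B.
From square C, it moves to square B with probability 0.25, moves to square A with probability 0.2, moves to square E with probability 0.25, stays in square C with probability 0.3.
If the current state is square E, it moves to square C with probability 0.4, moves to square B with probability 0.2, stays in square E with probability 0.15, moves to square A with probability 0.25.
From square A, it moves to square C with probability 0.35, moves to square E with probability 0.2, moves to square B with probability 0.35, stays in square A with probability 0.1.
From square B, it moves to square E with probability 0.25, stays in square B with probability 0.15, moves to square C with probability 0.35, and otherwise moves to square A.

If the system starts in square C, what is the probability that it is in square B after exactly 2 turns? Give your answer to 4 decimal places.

Propagate the distribution vector 2 turns from square C.
After 0 turns: (1.0000, 0.0000, 0.0000, 0.0000)
After 1 turn: (0.3000, 0.2500, 0.2000, 0.2500)
After 2 turns: (0.3475, 0.2150, 0.2050, 0.2325)
P(in square B after 2 turns) = 0.2325

0.2325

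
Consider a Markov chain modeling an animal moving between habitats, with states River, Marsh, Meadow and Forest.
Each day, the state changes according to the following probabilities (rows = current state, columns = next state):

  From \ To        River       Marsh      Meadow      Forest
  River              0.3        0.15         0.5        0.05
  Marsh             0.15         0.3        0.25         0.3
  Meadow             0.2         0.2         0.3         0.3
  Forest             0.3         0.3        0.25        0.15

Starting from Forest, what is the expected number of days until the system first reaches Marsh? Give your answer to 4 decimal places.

Let t(s) be the expected number of days to first reach Marsh from state s, with t(Marsh) = 0. Conditioning on the first day:
t(River) = 1 + 0.3·t(River) + 0.5·t(Meadow) + 0.05·t(Forest)
t(Meadow) = 1 + 0.2·t(River) + 0.3·t(Meadow) + 0.3·t(Forest)
t(Forest) = 1 + 0.3·t(River) + 0.25·t(Meadow) + 0.15·t(Forest)
Solving: t(River) = 5.1697, t(Meadow) = 4.7964, t(Forest) = 4.4118.
Expected days from Forest to Marsh: 4.4118.

4.4118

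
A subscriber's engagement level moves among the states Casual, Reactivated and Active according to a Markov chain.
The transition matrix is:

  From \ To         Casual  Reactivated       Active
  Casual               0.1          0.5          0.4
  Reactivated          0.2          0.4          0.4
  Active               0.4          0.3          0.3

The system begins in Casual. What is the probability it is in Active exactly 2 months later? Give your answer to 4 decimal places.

0.3600

Sum over the intermediate state after 1 month:
P = P(Casual→Casual)·P(Casual→Active) + P(Casual→Reactivated)·P(Reactivated→Active) + P(Casual→Active)·P(Active→Active)
  = 0.1×0.4 + 0.5×0.4 + 0.4×0.3
  = 0.0400 + 0.2000 + 0.1200 = 0.3600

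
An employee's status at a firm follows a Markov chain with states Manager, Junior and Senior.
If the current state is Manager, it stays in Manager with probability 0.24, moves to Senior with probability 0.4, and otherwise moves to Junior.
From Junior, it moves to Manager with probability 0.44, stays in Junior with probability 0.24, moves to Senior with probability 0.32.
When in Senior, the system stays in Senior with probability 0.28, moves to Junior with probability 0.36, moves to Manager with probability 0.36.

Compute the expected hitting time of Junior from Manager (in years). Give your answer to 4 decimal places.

2.7778

Let t(s) be the expected number of years to first reach Junior from state s, with t(Junior) = 0. Conditioning on the first year:
t(Manager) = 1 + 0.24·t(Manager) + 0.4·t(Senior)
t(Senior) = 1 + 0.36·t(Manager) + 0.28·t(Senior)
Solving: t(Manager) = 2.7778, t(Senior) = 2.7778.
Expected years from Manager to Junior: 2.7778.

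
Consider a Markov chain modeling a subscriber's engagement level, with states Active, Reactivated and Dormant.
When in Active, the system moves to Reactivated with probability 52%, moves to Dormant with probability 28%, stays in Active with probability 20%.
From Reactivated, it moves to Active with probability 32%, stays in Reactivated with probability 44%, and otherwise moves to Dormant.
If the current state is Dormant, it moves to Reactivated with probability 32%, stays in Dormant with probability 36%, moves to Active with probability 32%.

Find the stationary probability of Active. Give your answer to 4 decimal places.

0.2857

Let the stationary distribution be π with π = πP and π_1 + π_2 + π_3 = 1.
π_1 = 0.2·π_1 + 0.32·π_2 + 0.32·π_3
π_2 = 0.52·π_1 + 0.44·π_2 + 0.32·π_3
Solving with the normalization constraint gives π = (0.2857, 0.4286, 0.2857).
So the stationary probability of Active is 0.2857.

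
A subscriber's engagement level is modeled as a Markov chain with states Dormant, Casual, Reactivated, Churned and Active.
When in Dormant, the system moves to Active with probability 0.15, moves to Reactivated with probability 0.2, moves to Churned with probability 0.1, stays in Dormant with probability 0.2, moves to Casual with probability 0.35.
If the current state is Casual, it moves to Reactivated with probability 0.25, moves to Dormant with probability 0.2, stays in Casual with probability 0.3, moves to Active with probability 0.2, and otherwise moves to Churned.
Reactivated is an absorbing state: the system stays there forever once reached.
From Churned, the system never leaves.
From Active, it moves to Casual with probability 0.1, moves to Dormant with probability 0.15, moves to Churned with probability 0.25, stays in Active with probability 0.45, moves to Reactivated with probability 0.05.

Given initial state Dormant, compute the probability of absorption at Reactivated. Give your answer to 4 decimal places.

Let h(s) be the probability of absorption at Reactivated starting from transient state s. Then h(Reactivated) = 1 and h(Churned) = 0. By first-step analysis:
h(Dormant) = 0.2·h(Dormant) + 0.35·h(Casual) + 0.2·1 + 0.1·0 + 0.15·h(Active)
h(Casual) = 0.2·h(Dormant) + 0.3·h(Casual) + 0.25·1 + 0.05·0 + 0.2·h(Active)
h(Active) = 0.15·h(Dormant) + 0.1·h(Casual) + 0.05·1 + 0.25·0 + 0.45·h(Active)
Solving: h(Dormant) = 0.5959, h(Casual) = 0.6327, h(Active) = 0.3685.
Starting from Dormant, the probability is 0.5959.

0.5959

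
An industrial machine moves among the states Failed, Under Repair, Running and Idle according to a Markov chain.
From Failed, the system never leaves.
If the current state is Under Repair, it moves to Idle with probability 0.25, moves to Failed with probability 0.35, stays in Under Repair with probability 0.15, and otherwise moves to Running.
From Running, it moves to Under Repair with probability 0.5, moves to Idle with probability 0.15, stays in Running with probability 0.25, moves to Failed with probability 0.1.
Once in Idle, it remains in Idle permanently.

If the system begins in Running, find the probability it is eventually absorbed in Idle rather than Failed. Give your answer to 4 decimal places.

0.4927

Let h(s) be the probability of absorption at Idle starting from transient state s. Then h(Idle) = 1 and h(Failed) = 0. By first-step analysis:
h(Under Repair) = 0.35·0 + 0.15·h(Under Repair) + 0.25·h(Running) + 0.25·1
h(Running) = 0.1·0 + 0.5·h(Under Repair) + 0.25·h(Running) + 0.15·1
Solving: h(Under Repair) = 0.4390, h(Running) = 0.4927.
Starting from Running, the probability is 0.4927.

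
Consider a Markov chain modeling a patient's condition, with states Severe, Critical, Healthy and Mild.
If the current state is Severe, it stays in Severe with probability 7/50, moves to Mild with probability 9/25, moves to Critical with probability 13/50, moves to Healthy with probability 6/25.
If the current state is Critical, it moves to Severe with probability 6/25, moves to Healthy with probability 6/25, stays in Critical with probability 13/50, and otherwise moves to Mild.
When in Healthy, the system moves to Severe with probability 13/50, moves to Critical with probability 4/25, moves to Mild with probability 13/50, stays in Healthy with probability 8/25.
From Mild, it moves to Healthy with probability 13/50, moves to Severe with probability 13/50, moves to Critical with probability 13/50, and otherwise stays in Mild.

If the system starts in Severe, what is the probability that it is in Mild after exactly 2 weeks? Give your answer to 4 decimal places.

0.2596

Propagate the distribution vector 2 weeks from Severe.
After 0 weeks: (1.0000, 0.0000, 0.0000, 0.0000)
After 1 week: (0.1400, 0.2600, 0.2400, 0.3600)
After 2 weeks: (0.2380, 0.2360, 0.2664, 0.2596)
P(in Mild after 2 weeks) = 0.2596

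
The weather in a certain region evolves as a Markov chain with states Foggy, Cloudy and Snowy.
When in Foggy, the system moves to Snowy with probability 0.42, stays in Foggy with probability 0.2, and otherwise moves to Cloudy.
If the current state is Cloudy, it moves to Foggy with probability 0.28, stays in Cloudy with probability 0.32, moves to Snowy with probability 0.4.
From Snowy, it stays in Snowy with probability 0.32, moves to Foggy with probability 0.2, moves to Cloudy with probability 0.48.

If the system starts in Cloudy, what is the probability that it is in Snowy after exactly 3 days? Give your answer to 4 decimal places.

0.3746

Propagate the distribution vector 3 days from Cloudy.
After 0 days: (0.0000, 1.0000, 0.0000)
After 1 day: (0.2800, 0.3200, 0.4000)
After 2 days: (0.2256, 0.4008, 0.3736)
After 3 days: (0.2321, 0.3933, 0.3746)
P(in Snowy after 3 days) = 0.3746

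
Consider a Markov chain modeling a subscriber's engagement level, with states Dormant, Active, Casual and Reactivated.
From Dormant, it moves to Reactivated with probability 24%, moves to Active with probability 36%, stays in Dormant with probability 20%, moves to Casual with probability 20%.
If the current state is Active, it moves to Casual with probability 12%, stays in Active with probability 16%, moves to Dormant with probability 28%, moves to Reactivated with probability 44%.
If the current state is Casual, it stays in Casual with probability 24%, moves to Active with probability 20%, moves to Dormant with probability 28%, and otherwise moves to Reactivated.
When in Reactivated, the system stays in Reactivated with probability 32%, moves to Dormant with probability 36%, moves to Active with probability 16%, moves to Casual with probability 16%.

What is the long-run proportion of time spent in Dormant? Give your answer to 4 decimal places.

Let the stationary distribution be π with π = πP and π_1 + π_2 + π_3 + π_4 = 1.
π_1 = 0.2·π_1 + 0.28·π_2 + 0.28·π_3 + 0.36·π_4
π_2 = 0.36·π_1 + 0.16·π_2 + 0.2·π_3 + 0.16·π_4
π_3 = 0.2·π_1 + 0.12·π_2 + 0.24·π_3 + 0.16·π_4
Solving with the normalization constraint gives π = (0.2828, 0.2236, 0.1765, 0.3172).
So the stationary probability of Dormant is 0.2828.

0.2828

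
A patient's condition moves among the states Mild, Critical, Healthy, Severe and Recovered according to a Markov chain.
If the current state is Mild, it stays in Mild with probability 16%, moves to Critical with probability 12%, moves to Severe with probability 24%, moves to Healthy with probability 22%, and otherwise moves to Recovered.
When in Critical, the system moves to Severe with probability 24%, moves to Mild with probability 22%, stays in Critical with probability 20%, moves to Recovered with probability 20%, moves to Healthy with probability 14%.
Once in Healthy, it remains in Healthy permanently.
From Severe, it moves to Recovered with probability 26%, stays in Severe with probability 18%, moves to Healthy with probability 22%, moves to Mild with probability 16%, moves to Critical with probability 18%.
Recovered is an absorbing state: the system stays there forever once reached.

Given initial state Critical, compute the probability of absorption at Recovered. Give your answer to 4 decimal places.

Let h(s) be the probability of absorption at Recovered starting from transient state s. Then h(Recovered) = 1 and h(Healthy) = 0. By first-step analysis:
h(Mild) = 0.16·h(Mild) + 0.12·h(Critical) + 0.22·0 + 0.24·h(Severe) + 0.26·1
h(Critical) = 0.22·h(Mild) + 0.2·h(Critical) + 0.14·0 + 0.24·h(Severe) + 0.2·1
h(Severe) = 0.16·h(Mild) + 0.18·h(Critical) + 0.22·0 + 0.18·h(Severe) + 0.26·1
Solving: h(Mild) = 0.5467, h(Critical) = 0.5646, h(Severe) = 0.5477.
Starting from Critical, the probability is 0.5646.

0.5646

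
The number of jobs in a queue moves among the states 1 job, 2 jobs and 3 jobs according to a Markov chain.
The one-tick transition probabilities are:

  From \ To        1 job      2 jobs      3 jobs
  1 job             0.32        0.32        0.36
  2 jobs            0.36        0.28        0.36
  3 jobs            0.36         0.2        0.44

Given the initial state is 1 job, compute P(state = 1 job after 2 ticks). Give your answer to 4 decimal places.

Sum over the intermediate state after 1 tick:
P = P(1 job→1 job)·P(1 job→1 job) + P(1 job→2 jobs)·P(2 jobs→1 job) + P(1 job→3 jobs)·P(3 jobs→1 job)
  = 0.32×0.32 + 0.32×0.36 + 0.36×0.36
  = 0.1024 + 0.1152 + 0.1296 = 0.3472

0.3472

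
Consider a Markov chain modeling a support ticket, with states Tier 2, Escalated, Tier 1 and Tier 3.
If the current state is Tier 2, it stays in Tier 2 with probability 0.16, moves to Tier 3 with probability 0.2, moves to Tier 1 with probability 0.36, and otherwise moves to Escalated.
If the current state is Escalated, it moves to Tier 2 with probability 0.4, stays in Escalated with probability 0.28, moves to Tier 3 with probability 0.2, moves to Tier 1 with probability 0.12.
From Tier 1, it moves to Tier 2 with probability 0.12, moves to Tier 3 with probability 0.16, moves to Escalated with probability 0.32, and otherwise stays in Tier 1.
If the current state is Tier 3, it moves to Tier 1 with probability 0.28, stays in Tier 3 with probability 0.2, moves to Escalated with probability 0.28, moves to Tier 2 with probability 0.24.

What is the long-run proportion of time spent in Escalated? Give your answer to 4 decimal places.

Let the stationary distribution be π with π = πP and π_1 + π_2 + π_3 + π_4 = 1.
π_1 = 0.16·π_1 + 0.4·π_2 + 0.12·π_3 + 0.24·π_4
π_2 = 0.28·π_1 + 0.28·π_2 + 0.32·π_3 + 0.28·π_4
π_3 = 0.36·π_1 + 0.12·π_2 + 0.4·π_3 + 0.28·π_4
Solving with the normalization constraint gives π = (0.2336, 0.2915, 0.2864, 0.1885).
So the stationary probability of Escalated is 0.2915.

0.2915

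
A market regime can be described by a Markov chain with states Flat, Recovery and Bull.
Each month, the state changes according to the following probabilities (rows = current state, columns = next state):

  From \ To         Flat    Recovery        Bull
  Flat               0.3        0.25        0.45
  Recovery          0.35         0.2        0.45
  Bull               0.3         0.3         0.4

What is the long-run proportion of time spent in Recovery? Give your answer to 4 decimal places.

Let the stationary distribution be π with π = πP and π_1 + π_2 + π_3 = 1.
π_1 = 0.3·π_1 + 0.35·π_2 + 0.3·π_3
π_2 = 0.25·π_1 + 0.2·π_2 + 0.3·π_3
Solving with the normalization constraint gives π = (0.3129, 0.2585, 0.4286).
So the stationary probability of Recovery is 0.2585.

0.2585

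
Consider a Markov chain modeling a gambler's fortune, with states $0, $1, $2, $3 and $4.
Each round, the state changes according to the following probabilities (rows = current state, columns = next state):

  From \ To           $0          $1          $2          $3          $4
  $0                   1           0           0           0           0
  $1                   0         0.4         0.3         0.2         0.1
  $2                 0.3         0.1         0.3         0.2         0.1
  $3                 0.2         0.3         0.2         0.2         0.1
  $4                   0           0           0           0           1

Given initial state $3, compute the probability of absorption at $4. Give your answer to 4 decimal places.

0.3705

Let h(s) be the probability of absorption at $4 starting from transient state s. Then h($4) = 1 and h($0) = 0. By first-step analysis:
h($1) = 0.4·h($1) + 0.3·h($2) + 0.2·h($3) + 0.1·1
h($2) = 0.3·0 + 0.1·h($1) + 0.3·h($2) + 0.2·h($3) + 0.1·1
h($3) = 0.2·0 + 0.3·h($1) + 0.2·h($2) + 0.2·h($3) + 0.1·1
Solving: h($1) = 0.4464, h($2) = 0.3125, h($3) = 0.3705.
Starting from $3, the probability is 0.3705.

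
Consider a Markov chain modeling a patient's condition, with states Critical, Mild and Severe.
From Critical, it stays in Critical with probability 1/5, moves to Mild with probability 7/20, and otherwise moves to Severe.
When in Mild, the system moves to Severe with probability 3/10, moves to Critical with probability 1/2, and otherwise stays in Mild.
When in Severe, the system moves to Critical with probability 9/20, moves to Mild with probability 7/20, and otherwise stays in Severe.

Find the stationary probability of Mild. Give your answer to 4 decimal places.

0.3043

Let the stationary distribution be π with π = πP and π_1 + π_2 + π_3 = 1.
π_1 = 0.2·π_1 + 0.5·π_2 + 0.45·π_3
π_2 = 0.35·π_1 + 0.2·π_2 + 0.35·π_3
Solving with the normalization constraint gives π = (0.3722, 0.3043, 0.3235).
So the stationary probability of Mild is 0.3043.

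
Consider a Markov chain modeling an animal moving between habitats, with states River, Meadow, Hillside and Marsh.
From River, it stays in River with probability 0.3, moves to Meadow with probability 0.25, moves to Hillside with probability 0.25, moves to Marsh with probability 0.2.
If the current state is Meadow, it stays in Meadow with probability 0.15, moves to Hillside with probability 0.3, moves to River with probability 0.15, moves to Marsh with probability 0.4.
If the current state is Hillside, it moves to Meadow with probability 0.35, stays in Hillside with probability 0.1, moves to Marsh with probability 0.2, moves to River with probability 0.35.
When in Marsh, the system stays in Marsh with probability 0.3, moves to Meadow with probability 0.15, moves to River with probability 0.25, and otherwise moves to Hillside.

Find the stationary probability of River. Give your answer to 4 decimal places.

0.2647

Let the stationary distribution be π with π = πP and π_1 + π_2 + π_3 + π_4 = 1.
π_1 = 0.3·π_1 + 0.15·π_2 + 0.35·π_3 + 0.25·π_4
π_2 = 0.25·π_1 + 0.15·π_2 + 0.35·π_3 + 0.15·π_4
π_3 = 0.25·π_1 + 0.3·π_2 + 0.1·π_3 + 0.3·π_4
Solving with the normalization constraint gives π = (0.2647, 0.2243, 0.2390, 0.2721).
So the stationary probability of River is 0.2647.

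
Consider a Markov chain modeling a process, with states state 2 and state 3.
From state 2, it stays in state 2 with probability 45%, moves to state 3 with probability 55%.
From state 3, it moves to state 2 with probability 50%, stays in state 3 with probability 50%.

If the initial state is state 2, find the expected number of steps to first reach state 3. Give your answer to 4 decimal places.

Let t(s) be the expected number of steps to first reach state 3 from state s, with t(state 3) = 0. Conditioning on the first step:
t(state 2) = 1 + 0.45·t(state 2)
Solving: t(state 2) = 1.8182.
Expected steps from state 2 to state 3: 1.8182.

1.8182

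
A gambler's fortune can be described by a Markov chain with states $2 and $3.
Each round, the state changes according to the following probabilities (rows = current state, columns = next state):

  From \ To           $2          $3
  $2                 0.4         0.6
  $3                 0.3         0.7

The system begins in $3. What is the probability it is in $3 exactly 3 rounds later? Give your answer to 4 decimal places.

0.6670

Propagate the distribution vector 3 rounds from $3.
After 0 rounds: (0.0000, 1.0000)
After 1 round: (0.3000, 0.7000)
After 2 rounds: (0.3300, 0.6700)
After 3 rounds: (0.3330, 0.6670)
P(in $3 after 3 rounds) = 0.6670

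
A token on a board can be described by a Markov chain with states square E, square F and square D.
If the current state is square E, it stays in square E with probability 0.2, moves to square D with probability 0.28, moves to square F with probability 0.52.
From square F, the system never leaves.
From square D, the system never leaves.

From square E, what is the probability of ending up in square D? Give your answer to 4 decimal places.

Let h(s) be the probability of absorption at square D starting from transient state s. Then h(square D) = 1 and h(square F) = 0. By first-step analysis:
h(square E) = 0.2·h(square E) + 0.52·0 + 0.28·1
Solving: h(square E) = 0.3500.
Starting from square E, the probability is 0.3500.

0.3500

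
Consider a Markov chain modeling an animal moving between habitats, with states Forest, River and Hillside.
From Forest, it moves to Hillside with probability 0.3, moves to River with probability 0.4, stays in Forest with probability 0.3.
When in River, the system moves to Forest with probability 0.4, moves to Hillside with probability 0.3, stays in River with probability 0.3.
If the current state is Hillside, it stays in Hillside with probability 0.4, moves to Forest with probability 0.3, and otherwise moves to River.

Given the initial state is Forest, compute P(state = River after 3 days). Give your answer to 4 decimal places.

0.3340

Propagate the distribution vector 3 days from Forest.
After 0 days: (1.0000, 0.0000, 0.0000)
After 1 day: (0.3000, 0.4000, 0.3000)
After 2 days: (0.3400, 0.3300, 0.3300)
After 3 days: (0.3330, 0.3340, 0.3330)
P(in River after 3 days) = 0.3340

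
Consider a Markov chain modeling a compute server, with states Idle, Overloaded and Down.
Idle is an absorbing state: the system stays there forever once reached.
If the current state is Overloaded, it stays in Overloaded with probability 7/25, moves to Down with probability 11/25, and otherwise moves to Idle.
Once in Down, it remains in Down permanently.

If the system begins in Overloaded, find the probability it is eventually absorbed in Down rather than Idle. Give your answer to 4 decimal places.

0.6111

Let h(s) be the probability of absorption at Down starting from transient state s. Then h(Down) = 1 and h(Idle) = 0. By first-step analysis:
h(Overloaded) = 0.28·0 + 0.28·h(Overloaded) + 0.44·1
Solving: h(Overloaded) = 0.6111.
Starting from Overloaded, the probability is 0.6111.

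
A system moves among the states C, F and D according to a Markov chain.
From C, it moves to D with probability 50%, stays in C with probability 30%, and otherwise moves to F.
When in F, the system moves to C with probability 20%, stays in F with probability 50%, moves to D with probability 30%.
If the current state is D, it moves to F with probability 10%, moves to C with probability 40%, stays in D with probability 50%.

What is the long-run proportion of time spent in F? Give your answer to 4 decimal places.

0.2206

Let the stationary distribution be π with π = πP and π_1 + π_2 + π_3 = 1.
π_1 = 0.3·π_1 + 0.2·π_2 + 0.4·π_3
π_2 = 0.2·π_1 + 0.5·π_2 + 0.1·π_3
Solving with the normalization constraint gives π = (0.3235, 0.2206, 0.4559).
So the stationary probability of F is 0.2206.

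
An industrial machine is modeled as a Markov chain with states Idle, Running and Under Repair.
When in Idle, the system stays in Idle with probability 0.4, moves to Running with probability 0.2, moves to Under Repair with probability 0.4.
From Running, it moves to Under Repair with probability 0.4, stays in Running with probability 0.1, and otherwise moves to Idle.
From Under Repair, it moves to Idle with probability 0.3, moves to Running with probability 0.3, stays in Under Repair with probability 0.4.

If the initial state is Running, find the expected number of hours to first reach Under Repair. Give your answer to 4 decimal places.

2.5000

Let t(s) be the expected number of hours to first reach Under Repair from state s, with t(Under Repair) = 0. Conditioning on the first hour:
t(Idle) = 1 + 0.4·t(Idle) + 0.2·t(Running)
t(Running) = 1 + 0.5·t(Idle) + 0.1·t(Running)
Solving: t(Idle) = 2.5000, t(Running) = 2.5000.
Expected hours from Running to Under Repair: 2.5000.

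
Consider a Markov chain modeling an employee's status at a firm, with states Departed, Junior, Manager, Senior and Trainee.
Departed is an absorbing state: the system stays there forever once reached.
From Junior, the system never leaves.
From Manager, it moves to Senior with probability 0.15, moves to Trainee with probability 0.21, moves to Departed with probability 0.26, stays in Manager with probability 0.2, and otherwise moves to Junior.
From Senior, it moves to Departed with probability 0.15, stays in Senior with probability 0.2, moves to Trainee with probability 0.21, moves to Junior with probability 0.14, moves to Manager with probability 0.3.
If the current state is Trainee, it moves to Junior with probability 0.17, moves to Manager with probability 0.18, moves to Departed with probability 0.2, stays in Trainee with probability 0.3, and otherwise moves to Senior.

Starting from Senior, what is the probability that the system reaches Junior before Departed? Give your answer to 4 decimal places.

Let h(s) be the probability of absorption at Junior starting from transient state s. Then h(Junior) = 1 and h(Departed) = 0. By first-step analysis:
h(Manager) = 0.26·0 + 0.18·1 + 0.2·h(Manager) + 0.15·h(Senior) + 0.21·h(Trainee)
h(Senior) = 0.15·0 + 0.14·1 + 0.3·h(Manager) + 0.2·h(Senior) + 0.21·h(Trainee)
h(Trainee) = 0.2·0 + 0.17·1 + 0.18·h(Manager) + 0.15·h(Senior) + 0.3·h(Trainee)
Solving: h(Manager) = 0.4283, h(Senior) = 0.4538, h(Trainee) = 0.4502.
Starting from Senior, the probability is 0.4538.

0.4538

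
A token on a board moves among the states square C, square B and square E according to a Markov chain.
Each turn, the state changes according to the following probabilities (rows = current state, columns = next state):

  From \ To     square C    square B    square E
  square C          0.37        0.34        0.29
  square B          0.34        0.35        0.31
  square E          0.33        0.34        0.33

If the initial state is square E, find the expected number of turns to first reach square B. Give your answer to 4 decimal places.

Let t(s) be the expected number of turns to first reach square B from state s, with t(square B) = 0. Conditioning on the first turn:
t(square C) = 1 + 0.37·t(square C) + 0.29·t(square E)
t(square E) = 1 + 0.33·t(square C) + 0.33·t(square E)
Solving: t(square C) = 2.9412, t(square E) = 2.9412.
Expected turns from square E to square B: 2.9412.

2.9412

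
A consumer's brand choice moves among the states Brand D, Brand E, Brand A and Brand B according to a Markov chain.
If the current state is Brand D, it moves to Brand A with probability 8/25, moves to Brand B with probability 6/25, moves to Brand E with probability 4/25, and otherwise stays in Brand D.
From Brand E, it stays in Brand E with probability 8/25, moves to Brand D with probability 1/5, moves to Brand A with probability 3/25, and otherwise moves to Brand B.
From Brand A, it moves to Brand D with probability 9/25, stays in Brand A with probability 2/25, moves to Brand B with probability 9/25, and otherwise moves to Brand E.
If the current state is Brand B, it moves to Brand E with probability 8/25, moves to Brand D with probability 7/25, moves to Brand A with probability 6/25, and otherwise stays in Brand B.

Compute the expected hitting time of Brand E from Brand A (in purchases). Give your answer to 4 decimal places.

Let t(s) be the expected number of purchases to first reach Brand E from state s, with t(Brand E) = 0. Conditioning on the first purchase:
t(Brand D) = 1 + 0.28·t(Brand D) + 0.32·t(Brand A) + 0.24·t(Brand B)
t(Brand A) = 1 + 0.36·t(Brand D) + 0.08·t(Brand A) + 0.36·t(Brand B)
t(Brand B) = 1 + 0.28·t(Brand D) + 0.24·t(Brand A) + 0.16·t(Brand B)
Solving: t(Brand D) = 4.7724, t(Brand A) = 4.5516, t(Brand B) = 4.0817.
Expected purchases from Brand A to Brand E: 4.5516.

4.5516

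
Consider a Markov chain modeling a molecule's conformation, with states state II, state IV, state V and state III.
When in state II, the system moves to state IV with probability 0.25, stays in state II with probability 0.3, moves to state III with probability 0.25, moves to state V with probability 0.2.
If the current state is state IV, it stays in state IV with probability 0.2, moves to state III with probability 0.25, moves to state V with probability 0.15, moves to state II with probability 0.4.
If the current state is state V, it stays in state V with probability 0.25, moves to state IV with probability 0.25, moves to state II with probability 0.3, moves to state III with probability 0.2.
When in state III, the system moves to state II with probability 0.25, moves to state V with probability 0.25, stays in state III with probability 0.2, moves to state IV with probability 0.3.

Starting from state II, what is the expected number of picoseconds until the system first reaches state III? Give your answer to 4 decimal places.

Let t(s) be the expected number of picoseconds to first reach state III from state s, with t(state III) = 0. Conditioning on the first picosecond:
t(state II) = 1 + 0.3·t(state II) + 0.25·t(state IV) + 0.2·t(state V)
t(state IV) = 1 + 0.4·t(state II) + 0.2·t(state IV) + 0.15·t(state V)
t(state V) = 1 + 0.3·t(state II) + 0.25·t(state IV) + 0.25·t(state V)
Solving: t(state II) = 4.1649, t(state IV) = 4.1545, t(state V) = 4.3841.
Expected picoseconds from state II to state III: 4.1649.

4.1649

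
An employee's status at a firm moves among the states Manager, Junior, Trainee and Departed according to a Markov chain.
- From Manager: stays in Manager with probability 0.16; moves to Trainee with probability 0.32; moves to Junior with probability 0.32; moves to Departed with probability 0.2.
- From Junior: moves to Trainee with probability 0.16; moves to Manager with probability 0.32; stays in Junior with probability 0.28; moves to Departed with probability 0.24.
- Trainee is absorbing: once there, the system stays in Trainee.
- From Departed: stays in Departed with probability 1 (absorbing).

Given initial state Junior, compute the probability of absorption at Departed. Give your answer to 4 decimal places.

0.5287

Let h(s) be the probability of absorption at Departed starting from transient state s. Then h(Departed) = 1 and h(Trainee) = 0. By first-step analysis:
h(Manager) = 0.16·h(Manager) + 0.32·h(Junior) + 0.32·0 + 0.2·1
h(Junior) = 0.32·h(Manager) + 0.28·h(Junior) + 0.16·0 + 0.24·1
Solving: h(Manager) = 0.4395, h(Junior) = 0.5287.
Starting from Junior, the probability is 0.5287.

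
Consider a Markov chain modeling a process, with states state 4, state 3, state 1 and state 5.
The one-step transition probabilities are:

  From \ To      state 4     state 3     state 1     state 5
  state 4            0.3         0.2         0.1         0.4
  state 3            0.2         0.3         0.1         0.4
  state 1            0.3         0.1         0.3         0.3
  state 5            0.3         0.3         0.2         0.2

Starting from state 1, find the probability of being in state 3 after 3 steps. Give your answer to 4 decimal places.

0.2330

Propagate the distribution vector 3 steps from state 1.
After 0 steps: (0.0000, 0.0000, 1.0000, 0.0000)
After 1 step: (0.3000, 0.1000, 0.3000, 0.3000)
After 2 steps: (0.2900, 0.2100, 0.1900, 0.3100)
After 3 steps: (0.2790, 0.2330, 0.1690, 0.3190)
P(in state 3 after 3 steps) = 0.2330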